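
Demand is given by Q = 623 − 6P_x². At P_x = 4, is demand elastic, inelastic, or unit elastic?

inelastic

At P_x = 4, Q = 527.
dQ/dP_x = −2·6·P_x = −48.
Point elasticity E = (dQ/dP_x)·(P_x/Q) = -48 × 4/527 ≈ -0.364.
|E| ≈ 0.364 < 1, so demand is inelastic.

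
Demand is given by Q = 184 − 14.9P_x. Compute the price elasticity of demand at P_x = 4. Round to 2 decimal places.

-0.48

At P_x = 4, Q = 124.4.
dQ/dP_x = −14.9.
Point elasticity E = (dQ/dP_x)·(P_x/Q) = -14.9 × 4/124.4 ≈ -0.48.
|E| < 1, so demand is inelastic at this price.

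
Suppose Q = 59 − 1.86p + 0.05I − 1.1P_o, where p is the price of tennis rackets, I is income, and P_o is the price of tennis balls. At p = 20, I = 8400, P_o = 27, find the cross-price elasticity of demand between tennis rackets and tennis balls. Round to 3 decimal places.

-0.072

At the given point, Q = 59 − 1.86(20) + 0.05(8400) − 1.1(27) = 59 − 37.2 + 420 − 29.7 = 412.1.
∂Q/∂P_o = −1.1, so E_xy = -1.1·(27/412.1) ≈ -0.072.
E_xy < 0: the goods are complements.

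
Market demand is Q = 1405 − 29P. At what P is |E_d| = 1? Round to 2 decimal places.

24.22

For linear demand Q = a − bP, E = −bP/(a − bP). |E| = 1 ⇒ bP = a − bP ⇒ P = a/(2b).
P = 1405/(2·29) ≈ 24.22.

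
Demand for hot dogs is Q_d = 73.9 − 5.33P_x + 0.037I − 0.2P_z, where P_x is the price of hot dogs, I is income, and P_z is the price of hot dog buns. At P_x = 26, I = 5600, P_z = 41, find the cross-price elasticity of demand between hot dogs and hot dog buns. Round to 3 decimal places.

-0.061

Evaluating quantity at (P_x, I, P_z) gives Q_d = 73.9 − 5.33(26) + 0.037(5600) − 0.2(41) = 73.9 − 138.58 + 207.2 − 8.2 = 134.32.
∂Q_d/∂P_z = −0.2, so E_xy = -0.2·(41/134.32) ≈ -0.061.
E_xy < 0: the goods are complements.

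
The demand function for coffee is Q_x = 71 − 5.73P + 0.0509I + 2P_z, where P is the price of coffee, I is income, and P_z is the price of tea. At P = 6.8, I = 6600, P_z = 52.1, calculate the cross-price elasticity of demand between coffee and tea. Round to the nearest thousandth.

0.221

Substituting, Q_x = 71 − 5.73(6.8) + 0.0509(6600) + 2(52.1) = 71 − 38.964 + 335.94 + 104.2 = 472.176.
∂Q_x/∂P_z = +2, so E_xy = 2·(52.1/472.176) ≈ 0.221.
E_xy > 0: the goods are substitutes.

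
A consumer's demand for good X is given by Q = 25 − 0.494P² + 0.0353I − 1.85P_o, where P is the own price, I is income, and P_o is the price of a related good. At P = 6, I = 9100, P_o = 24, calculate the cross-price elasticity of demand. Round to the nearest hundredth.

-0.16

Evaluating quantity at (P, I, P_o) gives Q = 25 − 0.494(6)² + 0.0353(9100) − 1.85(24) = 25 − 17.784 + 321.23 − 44.4 = 284.046.
∂Q/∂P_o = −1.85, so E_xy = -1.85·(24/284.046) ≈ -0.16.
E_xy < 0: the goods are complements.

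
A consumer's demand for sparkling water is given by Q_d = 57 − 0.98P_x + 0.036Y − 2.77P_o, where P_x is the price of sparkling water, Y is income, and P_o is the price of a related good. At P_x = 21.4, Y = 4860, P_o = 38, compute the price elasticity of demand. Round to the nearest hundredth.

Substituting, Q_d = 57 − 0.98(21.4) + 0.036(4860) − 2.77(38) = 57 − 20.972 + 174.96 − 105.26 = 105.728.
∂Q_d/∂P_x = −0.98, so E_p = (−0.98)·(21.4/105.728) ≈ -0.20.
|E_p| < 1: demand is inelastic.

-0.20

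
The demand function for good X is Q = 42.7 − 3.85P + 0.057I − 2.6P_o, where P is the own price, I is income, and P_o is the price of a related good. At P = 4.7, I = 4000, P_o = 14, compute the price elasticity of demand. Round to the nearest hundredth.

-0.08

At the given point, Q = 42.7 − 3.85(4.7) + 0.057(4000) − 2.6(14) = 42.7 − 18.095 + 228 − 36.4 = 216.205.
∂Q/∂P = −3.85, so E_p = (−3.85)·(4.7/216.205) ≈ -0.08.
|E_p| < 1: demand is inelastic.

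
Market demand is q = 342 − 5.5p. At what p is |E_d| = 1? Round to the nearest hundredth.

For linear demand q = a − bp, E = −bp/(a − bp). |E| = 1 ⇒ bp = a − bp ⇒ p = a/(2b).
p = 342/(2·5.5) ≈ 31.09.

31.09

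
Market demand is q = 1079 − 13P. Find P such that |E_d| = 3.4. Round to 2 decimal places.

64.14

Set −bP/(a − bP) = −3.4 ⇒ bP = 3.4(a − bP) ⇒ bP(1+3.4) = 3.4·a.
P = 3.4·1079/(13·4.4) ≈ 64.14.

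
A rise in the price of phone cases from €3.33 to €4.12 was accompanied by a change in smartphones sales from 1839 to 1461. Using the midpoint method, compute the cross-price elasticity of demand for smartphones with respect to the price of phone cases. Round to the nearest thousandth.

%ΔQ_x = (1461 − 1839)/[(1839+1461)/2] = -378/1650 ≈ -0.2291.
%ΔP_y = (4.12 − 3.33)/[(3.33+4.12)/2] ≈ 0.2121.
E_xy = -0.2291/0.2121 ≈ -1.080.
E_xy < 0, so smartphones and phone cases are complements.

-1.080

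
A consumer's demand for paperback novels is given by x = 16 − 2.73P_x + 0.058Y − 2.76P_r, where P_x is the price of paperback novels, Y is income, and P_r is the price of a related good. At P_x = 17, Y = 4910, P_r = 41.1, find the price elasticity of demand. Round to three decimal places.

-0.329

At the given point, x = 16 − 2.73(17) + 0.058(4910) − 2.76(41.1) = 16 − 46.41 + 284.78 − 113.436 = 140.934.
∂x/∂P_x = −2.73, so E_p = (−2.73)·(17/140.934) ≈ -0.329.
|E_p| < 1: demand is inelastic.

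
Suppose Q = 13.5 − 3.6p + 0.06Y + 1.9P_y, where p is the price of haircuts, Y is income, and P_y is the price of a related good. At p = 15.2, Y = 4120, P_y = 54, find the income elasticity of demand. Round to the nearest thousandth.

First evaluate Q: 13.5 − 3.6(15.2) + 0.06(4120) + 1.9(54) = 13.5 − 54.72 + 247.2 + 102.6 = 308.58.
∂Q/∂Y = +0.06, so E_I = 0.06·(4120/308.58) ≈ 0.801.
E_I ∈ (0,1): normal good (necessity).

0.801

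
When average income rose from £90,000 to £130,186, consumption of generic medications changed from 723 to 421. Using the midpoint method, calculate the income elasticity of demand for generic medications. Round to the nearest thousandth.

%ΔQ = (421 − 723)/[(723+421)/2] = -302/572 ≈ -0.5280.
%ΔY = (130,186 − 90,000)/[(90,000+130,186)/2] = 40186/110093 ≈ 0.3650.
E_I = %ΔQ/%ΔY ≈ -1.446.
E_I < 0: inferior good.

-1.446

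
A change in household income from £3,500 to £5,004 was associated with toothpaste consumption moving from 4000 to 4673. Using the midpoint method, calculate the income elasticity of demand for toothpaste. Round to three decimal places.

0.439

%ΔQ = (4673 − 4000)/[(4000+4673)/2] = 673/4336.5 ≈ 0.1552.
%ΔI = (5,004 − 3,500)/[(3,500+5,004)/2] = 1504/4252 ≈ 0.3537.
E_I = %ΔQ/%ΔI ≈ 0.439.
E_I ∈ (0,1): normal good (necessity).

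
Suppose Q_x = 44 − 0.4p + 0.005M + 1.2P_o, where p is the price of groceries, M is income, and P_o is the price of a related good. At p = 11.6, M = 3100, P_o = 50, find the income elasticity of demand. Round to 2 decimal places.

0.13

Q_x = 44 − 0.4(11.6) + 0.005(3100) + 1.2(50) = 44 − 4.64 + 15.5 + 60 = 114.86.
∂Q_x/∂M = +0.005, so E_I = 0.005·(3100/114.86) ≈ 0.13.
E_I ∈ (0,1): normal good (necessity).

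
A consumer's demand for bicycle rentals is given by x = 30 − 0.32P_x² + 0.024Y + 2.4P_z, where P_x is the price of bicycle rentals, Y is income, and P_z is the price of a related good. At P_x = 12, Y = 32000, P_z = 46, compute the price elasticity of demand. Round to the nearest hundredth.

-0.11

x = 30 − 0.32(12)² + 0.024(32000) + 2.4(46) = 30 − 46.08 + 768 + 110.4 = 862.32.
∂x/∂P_x = −2·0.32·P_x = -7.68, so E_p = -7.68·(12/862.32) ≈ -0.11.
|E_p| < 1: demand is inelastic.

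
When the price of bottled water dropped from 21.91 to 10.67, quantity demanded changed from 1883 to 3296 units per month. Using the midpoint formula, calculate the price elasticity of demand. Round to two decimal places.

-0.79

%Δq = (3296 − 1883)/[(1883 + 3296)/2] = 1413/2589.5 ≈ 0.5457.
%ΔP = (10.67 − 21.91)/[(21.91 + 10.67)/2] = -11.24/16.29 ≈ -0.6900.
Arc elasticity E = %Δq/%ΔP ≈ 0.5457/-0.6900 ≈ -0.79.
|E| < 1: demand is inelastic over this range.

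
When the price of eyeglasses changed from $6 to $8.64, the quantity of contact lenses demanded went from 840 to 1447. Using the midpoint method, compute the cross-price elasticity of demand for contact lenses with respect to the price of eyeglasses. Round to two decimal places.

1.47

%ΔQ_x = (1447 − 840)/[(840+1447)/2] = 607/1143.5 ≈ 0.5308.
%ΔP_y = (8.64 − 6)/[(6+8.64)/2] ≈ 0.3607.
E_xy = 0.5308/0.3607 ≈ 1.47.
E_xy > 0, so contact lenses and eyeglasses are substitutes.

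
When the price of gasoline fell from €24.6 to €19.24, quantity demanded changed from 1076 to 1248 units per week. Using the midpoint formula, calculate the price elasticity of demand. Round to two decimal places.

-0.61

%Δq = (1248 − 1076)/[(1076 + 1248)/2] = 172/1162 ≈ 0.1480.
%Δp = (19.24 − 24.6)/[(24.6 + 19.24)/2] = -5.36/21.92 ≈ -0.2445.
Arc elasticity E = %Δq/%Δp ≈ 0.1480/-0.2445 ≈ -0.61.
|E| < 1: demand is inelastic over this range.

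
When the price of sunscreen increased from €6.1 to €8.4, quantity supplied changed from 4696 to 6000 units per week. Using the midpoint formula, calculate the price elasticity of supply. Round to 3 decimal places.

0.769

%ΔQ = (6000 − 4696)/[(4696 + 6000)/2] = 1304/5348 ≈ 0.2438.
%Δp = (8.4 − 6.1)/[(6.1 + 8.4)/2] = 2.3/7.25 ≈ 0.3172.
Arc elasticity E = %ΔQ/%Δp ≈ 0.2438/0.3172 ≈ 0.769.
|E| < 1: supply is inelastic over this range.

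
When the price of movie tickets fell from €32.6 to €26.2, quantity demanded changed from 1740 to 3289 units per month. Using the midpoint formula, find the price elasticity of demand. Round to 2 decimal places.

-2.83

%Δq = (3289 − 1740)/[(1740 + 3289)/2] = 1549/2514.5 ≈ 0.6160.
%Δp = (26.2 − 32.6)/[(32.6 + 26.2)/2] = -6.4/29.4 ≈ -0.2177.
Arc elasticity E = %Δq/%Δp ≈ 0.6160/-0.2177 ≈ -2.83.
|E| > 1: demand is elastic over this range.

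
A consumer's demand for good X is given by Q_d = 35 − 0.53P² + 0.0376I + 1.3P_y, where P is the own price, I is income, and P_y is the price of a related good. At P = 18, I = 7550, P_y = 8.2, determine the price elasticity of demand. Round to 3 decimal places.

Substituting, Q_d = 35 − 0.53(18)² + 0.0376(7550) + 1.3(8.2) = 35 − 171.72 + 283.88 + 10.66 = 157.82.
∂Q_d/∂P = −2·0.53·P = -19.08, so E_p = -19.08·(18/157.82) ≈ -2.176.
|E_p| > 1: demand is elastic.

-2.176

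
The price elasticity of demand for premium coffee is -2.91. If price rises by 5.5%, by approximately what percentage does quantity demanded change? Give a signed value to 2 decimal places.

%ΔQ ≈ E × %ΔP = (-2.91) × (5.5%) ≈ -16.01%.

-16.01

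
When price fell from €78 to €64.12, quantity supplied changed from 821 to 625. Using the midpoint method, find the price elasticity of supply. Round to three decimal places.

1.388

%ΔQ = (625 − 821)/[(821 + 625)/2] = -196/723 ≈ -0.2711.
%Δp = (64.12 − 78)/[(78 + 64.12)/2] = -13.88/71.06 ≈ -0.1953.
Arc elasticity E = %ΔQ/%Δp ≈ -0.2711/-0.1953 ≈ 1.388.
|E| > 1: supply is elastic over this range.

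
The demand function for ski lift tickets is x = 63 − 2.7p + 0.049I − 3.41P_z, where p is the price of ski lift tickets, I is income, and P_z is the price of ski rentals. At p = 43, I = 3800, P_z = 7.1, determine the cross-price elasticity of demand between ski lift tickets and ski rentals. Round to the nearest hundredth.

Evaluating quantity at (p, I, P_z) gives x = 63 − 2.7(43) + 0.049(3800) − 3.41(7.1) = 63 − 116.1 + 186.2 − 24.211 = 108.889.
∂x/∂P_z = −3.41, so E_xy = -3.41·(7.1/108.889) ≈ -0.22.
E_xy < 0: the goods are complements.

-0.22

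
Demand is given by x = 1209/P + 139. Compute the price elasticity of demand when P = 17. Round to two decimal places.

At P = 17, x = 210.1176.
dx/dP = −1209/P² = −4.1834.
Point elasticity E = (dx/dP)·(P/x) = -4.1834 × 17/210.1176 ≈ -0.34.
|E| < 1, so demand is inelastic at this price.

-0.34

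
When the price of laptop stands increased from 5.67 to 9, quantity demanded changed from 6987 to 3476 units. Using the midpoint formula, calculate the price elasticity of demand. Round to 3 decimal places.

%ΔQ = (3476 − 6987)/[(6987 + 3476)/2] = -3511/5231.5 ≈ -0.6711.
%ΔP = (9 − 5.67)/[(5.67 + 9)/2] = 3.33/7.335 ≈ 0.4540.
Arc elasticity E = %ΔQ/%ΔP ≈ -0.6711/0.4540 ≈ -1.478.
|E| > 1: demand is elastic over this range.

-1.478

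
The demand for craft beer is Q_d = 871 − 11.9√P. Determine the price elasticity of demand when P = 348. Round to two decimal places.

At P = 348, Q_d = 649.0084.
dQ_d/dP = −11.9/(2√P) = −11.9/(2·18.6548).
Point elasticity E = (dQ_d/dP)·(P/Q_d) = -0.319 × 348/649.0084 ≈ -0.17.
|E| < 1, so demand is inelastic at this price.

-0.17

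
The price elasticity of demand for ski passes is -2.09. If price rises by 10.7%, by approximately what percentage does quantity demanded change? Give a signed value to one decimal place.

%ΔQ ≈ E × %ΔP = (-2.09) × (10.7%) ≈ -22.4%.

-22.4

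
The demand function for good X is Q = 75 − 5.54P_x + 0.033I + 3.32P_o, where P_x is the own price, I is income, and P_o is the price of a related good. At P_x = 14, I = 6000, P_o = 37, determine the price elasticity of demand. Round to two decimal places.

Q = 75 − 5.54(14) + 0.033(6000) + 3.32(37) = 75 − 77.56 + 198 + 122.84 = 318.28.
∂Q/∂P_x = −5.54, so E_p = (−5.54)·(14/318.28) ≈ -0.24.
|E_p| < 1: demand is inelastic.

-0.24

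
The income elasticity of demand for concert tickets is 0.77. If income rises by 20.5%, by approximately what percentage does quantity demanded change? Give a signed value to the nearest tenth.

%ΔQ ≈ E × %ΔI = (0.77) × (20.5%) ≈ 15.8%.

15.8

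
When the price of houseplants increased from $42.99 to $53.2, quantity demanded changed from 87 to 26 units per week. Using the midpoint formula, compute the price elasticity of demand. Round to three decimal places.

%ΔQ = (26 − 87)/[(87 + 26)/2] = -61/56.5 ≈ -1.0796.
%Δp = (53.2 − 42.99)/[(42.99 + 53.2)/2] = 10.21/48.095 ≈ 0.2123.
Arc elasticity E = %ΔQ/%Δp ≈ -1.0796/0.2123 ≈ -5.086.
|E| > 1: demand is elastic over this range.

-5.086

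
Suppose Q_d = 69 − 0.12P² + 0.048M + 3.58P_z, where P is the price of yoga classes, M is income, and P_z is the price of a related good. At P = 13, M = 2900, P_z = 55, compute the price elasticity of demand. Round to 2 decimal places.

-0.11

First evaluate Q_d: 69 − 0.12(13)² + 0.048(2900) + 3.58(55) = 69 − 20.28 + 139.2 + 196.9 = 384.82.
∂Q_d/∂P = −2·0.12·P = -3.12, so E_p = -3.12·(13/384.82) ≈ -0.11.
|E_p| < 1: demand is inelastic.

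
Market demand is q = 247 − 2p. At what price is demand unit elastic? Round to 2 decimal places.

For linear demand q = a − bp, E = −bp/(a − bp). |E| = 1 ⇒ bp = a − bp ⇒ p = a/(2b).
p = 247/(2·2) = 61.75.

61.75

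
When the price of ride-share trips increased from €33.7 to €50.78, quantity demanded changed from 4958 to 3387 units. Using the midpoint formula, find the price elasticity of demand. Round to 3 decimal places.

-0.931

%ΔQ = (3387 − 4958)/[(4958 + 3387)/2] = -1571/4172.5 ≈ -0.3765.
%Δp = (50.78 − 33.7)/[(33.7 + 50.78)/2] = 17.08/42.24 ≈ 0.4044.
Arc elasticity E = %ΔQ/%Δp ≈ -0.3765/0.4044 ≈ -0.931.
|E| < 1: demand is inelastic over this range.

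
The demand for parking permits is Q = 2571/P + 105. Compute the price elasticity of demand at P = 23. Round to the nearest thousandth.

-0.516

At P = 23, Q = 216.7826.
dQ/dP = −2571/P² = −4.8601.
Point elasticity E = (dQ/dP)·(P/Q) = -4.8601 × 23/216.7826 ≈ -0.516.
|E| < 1, so demand is inelastic at this price.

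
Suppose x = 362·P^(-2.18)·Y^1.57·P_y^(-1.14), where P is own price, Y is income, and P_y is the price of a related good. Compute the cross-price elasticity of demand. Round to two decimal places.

-1.14

For a Cobb–Douglas (constant-elasticity) form x = A·P_y^α·…, the elasticity with respect to P_y equals the exponent α at every point.
Here the exponent on P_y is -1.14, so the cross-price elasticity of demand is -1.14.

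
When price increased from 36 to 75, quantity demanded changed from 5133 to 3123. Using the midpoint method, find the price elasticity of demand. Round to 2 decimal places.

%Δq = (3123 − 5133)/[(5133 + 3123)/2] = -2010/4128 ≈ -0.4869.
%ΔP = (75 − 36)/[(36 + 75)/2] = 39/55.5 ≈ 0.7027.
Arc elasticity E = %Δq/%ΔP ≈ -0.4869/0.7027 ≈ -0.69.
|E| < 1: demand is inelastic over this range.

-0.69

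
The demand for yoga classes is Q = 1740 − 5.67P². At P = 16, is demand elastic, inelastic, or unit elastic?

elastic

At P = 16, Q = 288.48.
dQ/dP = −2·5.67·P = −181.44.
Point elasticity E = (dQ/dP)·(P/Q) = -181.44 × 16/288.48 ≈ -10.063.
|E| ≈ 10.063 > 1, so demand is elastic.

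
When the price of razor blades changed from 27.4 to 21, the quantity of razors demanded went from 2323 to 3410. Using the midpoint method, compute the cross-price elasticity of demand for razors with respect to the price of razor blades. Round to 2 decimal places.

%ΔQ_x = (3410 − 2323)/[(2323+3410)/2] = 1087/2866.5 ≈ 0.3792.
%ΔP_y = (21 − 27.4)/[(27.4+21)/2] ≈ -0.2645.
E_xy = 0.3792/-0.2645 ≈ -1.43.
E_xy < 0, so razors and razor blades are complements.

-1.43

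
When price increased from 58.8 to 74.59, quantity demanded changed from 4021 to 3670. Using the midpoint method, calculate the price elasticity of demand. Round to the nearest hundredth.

%Δq = (3670 − 4021)/[(4021 + 3670)/2] = -351/3845.5 ≈ -0.0913.
%ΔP = (74.59 − 58.8)/[(58.8 + 74.59)/2] = 15.79/66.695 ≈ 0.2367.
Arc elasticity E = %Δq/%ΔP ≈ -0.0913/0.2367 ≈ -0.39.
|E| < 1: demand is inelastic over this range.

-0.39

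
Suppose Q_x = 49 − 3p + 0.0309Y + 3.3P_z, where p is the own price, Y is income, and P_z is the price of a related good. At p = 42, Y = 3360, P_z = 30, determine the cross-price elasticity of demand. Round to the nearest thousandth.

0.787

Q_x = 49 − 3(42) + 0.0309(3360) + 3.3(30) = 49 − 126 + 103.824 + 99 = 125.824.
∂Q_x/∂P_z = +3.3, so E_xy = 3.3·(30/125.824) ≈ 0.787.
E_xy > 0: the goods are substitutes.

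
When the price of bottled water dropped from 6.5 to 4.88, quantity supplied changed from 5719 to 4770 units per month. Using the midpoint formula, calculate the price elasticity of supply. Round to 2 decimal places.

0.64

%Δq = (4770 − 5719)/[(5719 + 4770)/2] = -949/5244.5 ≈ -0.1810.
%ΔP = (4.88 − 6.5)/[(6.5 + 4.88)/2] = -1.62/5.69 ≈ -0.2847.
Arc elasticity E = %Δq/%ΔP ≈ -0.1810/-0.2847 ≈ 0.64.
|E| < 1: supply is inelastic over this range.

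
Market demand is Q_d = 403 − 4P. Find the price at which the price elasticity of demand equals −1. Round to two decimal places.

For linear demand Q_d = a − bP, E = −bP/(a − bP). |E| = 1 ⇒ bP = a − bP ⇒ P = a/(2b).
P = 403/(2·4) ≈ 50.38.

50.38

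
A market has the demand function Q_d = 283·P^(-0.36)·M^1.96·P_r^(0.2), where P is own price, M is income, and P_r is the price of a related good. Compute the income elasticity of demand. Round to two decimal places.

1.96

For a Cobb–Douglas (constant-elasticity) form Q_d = A·M^α·…, the elasticity with respect to M equals the exponent α at every point.
Here the exponent on M is 1.96, so the income elasticity of demand is 1.96.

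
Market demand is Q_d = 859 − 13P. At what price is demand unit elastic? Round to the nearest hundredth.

For linear demand Q_d = a − bP, E = −bP/(a − bP). |E| = 1 ⇒ bP = a − bP ⇒ P = a/(2b).
P = 859/(2·13) ≈ 33.04.

33.04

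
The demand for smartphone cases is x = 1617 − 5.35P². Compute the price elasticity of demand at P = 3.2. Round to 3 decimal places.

At P = 3.2, x = 1562.216.
dx/dP = −2·5.35·P = −34.24.
Point elasticity E = (dx/dP)·(P/x) = -34.24 × 3.2/1562.216 ≈ -0.070.
|E| < 1, so demand is inelastic at this price.

-0.070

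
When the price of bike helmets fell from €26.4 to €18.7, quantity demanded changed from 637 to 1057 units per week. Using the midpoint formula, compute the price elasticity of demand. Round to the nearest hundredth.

-1.45

%Δq = (1057 − 637)/[(637 + 1057)/2] = 420/847 ≈ 0.4959.
%Δp = (18.7 − 26.4)/[(26.4 + 18.7)/2] = -7.7/22.55 ≈ -0.3415.
Arc elasticity E = %Δq/%Δp ≈ 0.4959/-0.3415 ≈ -1.45.
|E| > 1: demand is elastic over this range.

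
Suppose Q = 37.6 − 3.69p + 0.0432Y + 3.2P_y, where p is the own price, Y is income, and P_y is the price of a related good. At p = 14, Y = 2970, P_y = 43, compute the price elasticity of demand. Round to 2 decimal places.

-0.21

First evaluate Q: 37.6 − 3.69(14) + 0.0432(2970) + 3.2(43) = 37.6 − 51.66 + 128.304 + 137.6 = 251.844.
∂Q/∂p = −3.69, so E_p = (−3.69)·(14/251.844) ≈ -0.21.
|E_p| < 1: demand is inelastic.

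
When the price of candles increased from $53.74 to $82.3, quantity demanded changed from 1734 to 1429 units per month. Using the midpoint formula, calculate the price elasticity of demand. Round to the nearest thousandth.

-0.459

%ΔQ = (1429 − 1734)/[(1734 + 1429)/2] = -305/1581.5 ≈ -0.1929.
%ΔP = (82.3 − 53.74)/[(53.74 + 82.3)/2] = 28.56/68.02 ≈ 0.4199.
Arc elasticity E = %ΔQ/%ΔP ≈ -0.1929/0.4199 ≈ -0.459.
|E| < 1: demand is inelastic over this range.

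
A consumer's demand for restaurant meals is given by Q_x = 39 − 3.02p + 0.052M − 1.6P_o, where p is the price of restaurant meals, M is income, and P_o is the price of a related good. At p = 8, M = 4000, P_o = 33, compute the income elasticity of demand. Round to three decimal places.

1.223

At the given point, Q_x = 39 − 3.02(8) + 0.052(4000) − 1.6(33) = 39 − 24.16 + 208 − 52.8 = 170.04.
∂Q_x/∂M = +0.052, so E_I = 0.052·(4000/170.04) ≈ 1.223.
E_I > 1: normal good (luxury).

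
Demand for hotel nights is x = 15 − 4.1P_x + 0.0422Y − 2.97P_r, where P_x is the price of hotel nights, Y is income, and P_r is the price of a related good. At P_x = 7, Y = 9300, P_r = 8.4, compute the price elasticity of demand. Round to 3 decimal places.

-0.081

First evaluate x: 15 − 4.1(7) + 0.0422(9300) − 2.97(8.4) = 15 − 28.7 + 392.46 − 24.948 = 353.812.
∂x/∂P_x = −4.1, so E_p = (−4.1)·(7/353.812) ≈ -0.081.
|E_p| < 1: demand is inelastic.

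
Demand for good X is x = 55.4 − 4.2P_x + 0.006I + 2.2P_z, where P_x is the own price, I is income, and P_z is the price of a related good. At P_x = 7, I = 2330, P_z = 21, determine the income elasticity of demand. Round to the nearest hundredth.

Evaluating quantity at (P_x, I, P_z) gives x = 55.4 − 4.2(7) + 0.006(2330) + 2.2(21) = 55.4 − 29.4 + 13.98 + 46.2 = 86.18.
∂x/∂I = +0.006, so E_I = 0.006·(2330/86.18) ≈ 0.16.
E_I ∈ (0,1): normal good (necessity).

0.16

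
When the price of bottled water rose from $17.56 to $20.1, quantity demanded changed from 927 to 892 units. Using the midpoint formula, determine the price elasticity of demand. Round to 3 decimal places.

-0.285

%Δq = (892 − 927)/[(927 + 892)/2] = -35/909.5 ≈ -0.0385.
%Δp = (20.1 − 17.56)/[(17.56 + 20.1)/2] = 2.54/18.83 ≈ 0.1349.
Arc elasticity E = %Δq/%Δp ≈ -0.0385/0.1349 ≈ -0.285.
|E| < 1: demand is inelastic over this range.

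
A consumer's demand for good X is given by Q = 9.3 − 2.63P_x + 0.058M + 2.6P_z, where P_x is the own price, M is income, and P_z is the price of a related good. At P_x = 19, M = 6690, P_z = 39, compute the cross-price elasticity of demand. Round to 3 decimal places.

Q = 9.3 − 2.63(19) + 0.058(6690) + 2.6(39) = 9.3 − 49.97 + 388.02 + 101.4 = 448.75.
∂Q/∂P_z = +2.6, so E_xy = 2.6·(39/448.75) ≈ 0.226.
E_xy > 0: the goods are substitutes.

0.226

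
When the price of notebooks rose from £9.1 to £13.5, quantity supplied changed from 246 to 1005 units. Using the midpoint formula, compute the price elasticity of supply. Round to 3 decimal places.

3.116

%ΔQ = (1005 − 246)/[(246 + 1005)/2] = 759/625.5 ≈ 1.2134.
%ΔP = (13.5 − 9.1)/[(9.1 + 13.5)/2] = 4.4/11.3 ≈ 0.3894.
Arc elasticity E = %ΔQ/%ΔP ≈ 1.2134/0.3894 ≈ 3.116.
|E| > 1: supply is elastic over this range.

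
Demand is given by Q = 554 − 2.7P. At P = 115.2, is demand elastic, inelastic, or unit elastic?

elastic

At P = 115.2, Q = 242.96.
dQ/dP = −2.7.
Point elasticity E = (dQ/dP)·(P/Q) = -2.7 × 115.2/242.96 ≈ -1.280.
|E| ≈ 1.280 > 1, so demand is elastic.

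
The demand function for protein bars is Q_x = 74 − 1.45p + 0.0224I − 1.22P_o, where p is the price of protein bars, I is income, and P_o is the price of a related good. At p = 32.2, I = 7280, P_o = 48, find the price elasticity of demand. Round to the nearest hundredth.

-0.35

At the given point, Q_x = 74 − 1.45(32.2) + 0.0224(7280) − 1.22(48) = 74 − 46.69 + 163.072 − 58.56 = 131.822.
∂Q_x/∂p = −1.45, so E_p = (−1.45)·(32.2/131.822) ≈ -0.35.
|E_p| < 1: demand is inelastic.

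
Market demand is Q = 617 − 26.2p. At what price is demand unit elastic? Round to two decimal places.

11.77

For linear demand Q = a − bp, E = −bp/(a − bp). |E| = 1 ⇒ bp = a − bp ⇒ p = a/(2b).
p = 617/(2·26.2) ≈ 11.77.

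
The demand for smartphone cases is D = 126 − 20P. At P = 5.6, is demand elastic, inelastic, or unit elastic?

At P = 5.6, D = 14.
dD/dP = −20.
Point elasticity E = (dD/dP)·(P/D) = -20 × 5.6/14 ≈ -8.000.
|E| ≈ 8.000 > 1, so demand is elastic.

elastic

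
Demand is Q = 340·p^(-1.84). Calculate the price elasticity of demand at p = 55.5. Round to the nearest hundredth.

-1.84

For a Cobb–Douglas (constant-elasticity) form Q = A·p^α·…, the elasticity with respect to p equals the exponent α at every point.
Here the exponent on p is -1.84, so the price elasticity of demand is -1.84.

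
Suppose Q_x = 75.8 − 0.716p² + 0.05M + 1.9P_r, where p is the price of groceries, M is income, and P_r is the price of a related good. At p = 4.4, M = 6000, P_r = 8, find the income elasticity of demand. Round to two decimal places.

Q_x = 75.8 − 0.716(4.4)² + 0.05(6000) + 1.9(8) = 75.8 − 13.8618 + 300 + 15.2 = 377.1382.
∂Q_x/∂M = +0.05, so E_I = 0.05·(6000/377.1382) ≈ 0.80.
E_I ∈ (0,1): normal good (necessity).

0.80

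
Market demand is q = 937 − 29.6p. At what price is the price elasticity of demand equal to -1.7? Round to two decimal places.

Set −bp/(a − bp) = −1.7 ⇒ bp = 1.7(a − bp) ⇒ bp(1+1.7) = 1.7·a.
p = 1.7·937/(29.6·2.7) ≈ 19.93.

19.93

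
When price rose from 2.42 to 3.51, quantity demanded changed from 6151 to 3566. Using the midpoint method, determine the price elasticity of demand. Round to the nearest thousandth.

%Δq = (3566 − 6151)/[(6151 + 3566)/2] = -2585/4858.5 ≈ -0.5321.
%ΔP = (3.51 − 2.42)/[(2.42 + 3.51)/2] = 1.09/2.965 ≈ 0.3676.
Arc elasticity E = %Δq/%ΔP ≈ -0.5321/0.3676 ≈ -1.447.
|E| > 1: demand is elastic over this range.

-1.447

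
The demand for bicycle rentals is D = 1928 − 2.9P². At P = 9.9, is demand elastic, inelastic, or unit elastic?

inelastic

At P = 9.9, D = 1643.771.
dD/dP = −2·2.9·P = −57.42.
Point elasticity E = (dD/dP)·(P/D) = -57.42 × 9.9/1643.771 ≈ -0.346.
|E| ≈ 0.346 < 1, so demand is inelastic.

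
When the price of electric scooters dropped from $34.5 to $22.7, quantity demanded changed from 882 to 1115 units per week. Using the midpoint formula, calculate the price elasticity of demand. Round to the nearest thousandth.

%Δq = (1115 − 882)/[(882 + 1115)/2] = 233/998.5 ≈ 0.2334.
%Δp = (22.7 − 34.5)/[(34.5 + 22.7)/2] = -11.8/28.6 ≈ -0.4126.
Arc elasticity E = %Δq/%Δp ≈ 0.2334/-0.4126 ≈ -0.566.
|E| < 1: demand is inelastic over this range.

-0.566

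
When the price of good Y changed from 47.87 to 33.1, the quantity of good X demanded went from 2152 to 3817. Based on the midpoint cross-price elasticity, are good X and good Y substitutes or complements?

%ΔQ_x = (3817 − 2152)/[(2152+3817)/2] = 1665/2984.5 ≈ 0.5579.
%ΔP_y = (33.1 − 47.87)/[(47.87+33.1)/2] ≈ -0.3648.
E_xy = 0.5579/-0.3648 ≈ -1.529.
E_xy < 0, so the goods are complements.

complements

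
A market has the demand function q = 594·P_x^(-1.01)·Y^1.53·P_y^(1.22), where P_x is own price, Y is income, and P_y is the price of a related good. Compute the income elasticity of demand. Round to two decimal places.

For a Cobb–Douglas (constant-elasticity) form q = A·Y^α·…, the elasticity with respect to Y equals the exponent α at every point.
Here the exponent on Y is 1.53, so the income elasticity of demand is 1.53.

1.53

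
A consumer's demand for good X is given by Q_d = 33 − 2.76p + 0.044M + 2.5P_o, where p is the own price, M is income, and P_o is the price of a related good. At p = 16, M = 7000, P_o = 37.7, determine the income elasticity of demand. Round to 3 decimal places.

Evaluating quantity at (p, M, P_o) gives Q_d = 33 − 2.76(16) + 0.044(7000) + 2.5(37.7) = 33 − 44.16 + 308 + 94.25 = 391.09.
∂Q_d/∂M = +0.044, so E_I = 0.044·(7000/391.09) ≈ 0.788.
E_I ∈ (0,1): normal good (necessity).

0.788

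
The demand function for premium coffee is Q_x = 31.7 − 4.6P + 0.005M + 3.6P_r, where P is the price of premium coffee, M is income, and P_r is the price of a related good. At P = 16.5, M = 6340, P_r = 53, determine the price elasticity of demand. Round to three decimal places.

Evaluating quantity at (P, M, P_r) gives Q_x = 31.7 − 4.6(16.5) + 0.005(6340) + 3.6(53) = 31.7 − 75.9 + 31.7 + 190.8 = 178.3.
∂Q_x/∂P = −4.6, so E_p = (−4.6)·(16.5/178.3) ≈ -0.426.
|E_p| < 1: demand is inelastic.

-0.426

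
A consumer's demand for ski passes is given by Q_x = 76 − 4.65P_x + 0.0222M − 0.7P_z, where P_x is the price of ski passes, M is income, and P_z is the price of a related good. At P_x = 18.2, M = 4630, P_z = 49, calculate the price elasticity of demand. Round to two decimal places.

Evaluating quantity at (P_x, M, P_z) gives Q_x = 76 − 4.65(18.2) + 0.0222(4630) − 0.7(49) = 76 − 84.63 + 102.786 − 34.3 = 59.856.
∂Q_x/∂P_x = −4.65, so E_p = (−4.65)·(18.2/59.856) ≈ -1.41.
|E_p| > 1: demand is elastic.

-1.41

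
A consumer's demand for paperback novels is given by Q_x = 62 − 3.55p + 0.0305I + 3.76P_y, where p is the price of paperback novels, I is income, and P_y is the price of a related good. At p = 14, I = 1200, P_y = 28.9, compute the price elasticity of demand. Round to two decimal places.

-0.32

First evaluate Q_x: 62 − 3.55(14) + 0.0305(1200) + 3.76(28.9) = 62 − 49.7 + 36.6 + 108.664 = 157.564.
∂Q_x/∂p = −3.55, so E_p = (−3.55)·(14/157.564) ≈ -0.32.
|E_p| < 1: demand is inelastic.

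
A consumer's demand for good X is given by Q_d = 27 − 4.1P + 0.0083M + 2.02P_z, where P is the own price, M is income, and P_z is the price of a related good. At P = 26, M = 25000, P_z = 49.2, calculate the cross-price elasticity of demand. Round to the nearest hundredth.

Q_d = 27 − 4.1(26) + 0.0083(25000) + 2.02(49.2) = 27 − 106.6 + 207.5 + 99.384 = 227.284.
∂Q_d/∂P_z = +2.02, so E_xy = 2.02·(49.2/227.284) ≈ 0.44.
E_xy > 0: the goods are substitutes.

0.44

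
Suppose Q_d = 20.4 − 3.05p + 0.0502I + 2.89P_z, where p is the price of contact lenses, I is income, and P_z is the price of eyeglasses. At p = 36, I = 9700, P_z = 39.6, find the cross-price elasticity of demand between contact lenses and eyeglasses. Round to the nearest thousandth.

0.224

At the given point, Q_d = 20.4 − 3.05(36) + 0.0502(9700) + 2.89(39.6) = 20.4 − 109.8 + 486.94 + 114.444 = 511.984.
∂Q_d/∂P_z = +2.89, so E_xy = 2.89·(39.6/511.984) ≈ 0.224.
E_xy > 0: the goods are substitutes.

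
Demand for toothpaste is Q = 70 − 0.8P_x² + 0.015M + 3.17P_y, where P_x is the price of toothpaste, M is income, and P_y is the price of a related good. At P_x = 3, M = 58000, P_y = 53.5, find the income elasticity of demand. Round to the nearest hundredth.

0.79

First evaluate Q: 70 − 0.8(3)² + 0.015(58000) + 3.17(53.5) = 70 − 7.2 + 870 + 169.595 = 1102.395.
∂Q/∂M = +0.015, so E_I = 0.015·(58000/1102.395) ≈ 0.79.
E_I ∈ (0,1): normal good (necessity).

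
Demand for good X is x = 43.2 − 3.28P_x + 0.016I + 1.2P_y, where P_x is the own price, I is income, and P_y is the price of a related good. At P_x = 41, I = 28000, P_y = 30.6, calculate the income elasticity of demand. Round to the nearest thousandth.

1.139

First evaluate x: 43.2 − 3.28(41) + 0.016(28000) + 1.2(30.6) = 43.2 − 134.48 + 448 + 36.72 = 393.44.
∂x/∂I = +0.016, so E_I = 0.016·(28000/393.44) ≈ 1.139.
E_I > 1: normal good (luxury).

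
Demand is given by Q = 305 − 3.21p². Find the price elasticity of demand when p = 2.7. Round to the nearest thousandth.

-0.166

At p = 2.7, Q = 281.5991.
dQ/dp = −2·3.21·p = −17.334.
Point elasticity E = (dQ/dp)·(p/Q) = -17.334 × 2.7/281.5991 ≈ -0.166.
|E| < 1, so demand is inelastic at this price.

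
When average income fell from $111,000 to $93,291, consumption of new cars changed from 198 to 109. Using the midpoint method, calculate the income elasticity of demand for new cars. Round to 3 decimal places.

%ΔQ = (109 − 198)/[(198+109)/2] = -89/153.5 ≈ -0.5798.
%ΔI = (93,291 − 111,000)/[(111,000+93,291)/2] = -17709/102145.5 ≈ -0.1734.
E_I = %ΔQ/%ΔI ≈ 3.344.
E_I > 1: normal good (luxury).

3.344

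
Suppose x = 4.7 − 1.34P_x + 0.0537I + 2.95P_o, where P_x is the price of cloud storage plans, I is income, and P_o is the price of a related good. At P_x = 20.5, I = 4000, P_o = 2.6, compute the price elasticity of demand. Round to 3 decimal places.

-0.138

First evaluate x: 4.7 − 1.34(20.5) + 0.0537(4000) + 2.95(2.6) = 4.7 − 27.47 + 214.8 + 7.67 = 199.7.
∂x/∂P_x = −1.34, so E_p = (−1.34)·(20.5/199.7) ≈ -0.138.
|E_p| < 1: demand is inelastic.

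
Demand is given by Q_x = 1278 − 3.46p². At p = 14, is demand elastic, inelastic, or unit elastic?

elastic

At p = 14, Q_x = 599.84.
dQ_x/dp = −2·3.46·p = −96.88.
Point elasticity E = (dQ_x/dp)·(p/Q_x) = -96.88 × 14/599.84 ≈ -2.261.
|E| ≈ 2.261 > 1, so demand is elastic.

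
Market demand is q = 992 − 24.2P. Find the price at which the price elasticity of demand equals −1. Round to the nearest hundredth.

For linear demand q = a − bP, E = −bP/(a − bP). |E| = 1 ⇒ bP = a − bP ⇒ P = a/(2b).
P = 992/(2·24.2) ≈ 20.50.

20.50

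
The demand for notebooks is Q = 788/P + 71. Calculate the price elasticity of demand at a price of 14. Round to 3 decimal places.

At P = 14, Q = 127.2857.
dQ/dP = −788/P² = −4.0204.
Point elasticity E = (dQ/dP)·(P/Q) = -4.0204 × 14/127.2857 ≈ -0.442.
|E| < 1, so demand is inelastic at this price.

-0.442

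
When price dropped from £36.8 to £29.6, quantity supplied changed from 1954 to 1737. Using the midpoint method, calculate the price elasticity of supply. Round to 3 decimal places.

%ΔQ = (1737 − 1954)/[(1954 + 1737)/2] = -217/1845.5 ≈ -0.1176.
%ΔP = (29.6 − 36.8)/[(36.8 + 29.6)/2] = -7.2/33.2 ≈ -0.2169.
Arc elasticity E = %ΔQ/%ΔP ≈ -0.1176/-0.2169 ≈ 0.542.
|E| < 1: supply is inelastic over this range.

0.542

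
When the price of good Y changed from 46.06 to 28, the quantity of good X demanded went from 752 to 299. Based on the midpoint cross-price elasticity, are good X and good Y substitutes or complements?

substitutes

%ΔQ_x = (299 − 752)/[(752+299)/2] = -453/525.5 ≈ -0.8620.
%ΔP_y = (28 − 46.06)/[(46.06+28)/2] ≈ -0.4877.
E_xy = -0.8620/-0.4877 ≈ 1.768.
E_xy > 0, so the goods are substitutes.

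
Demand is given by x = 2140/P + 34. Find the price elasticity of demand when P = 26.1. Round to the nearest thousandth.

-0.707

At P = 26.1, x = 115.9923.
dx/dP = −2140/P² = −3.1415.
Point elasticity E = (dx/dP)·(P/x) = -3.1415 × 26.1/115.9923 ≈ -0.707.
|E| < 1, so demand is inelastic at this price.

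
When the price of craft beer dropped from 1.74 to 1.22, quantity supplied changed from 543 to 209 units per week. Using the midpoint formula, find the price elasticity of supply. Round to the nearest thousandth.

2.528

%Δq = (209 − 543)/[(543 + 209)/2] = -334/376 ≈ -0.8883.
%ΔP = (1.22 − 1.74)/[(1.74 + 1.22)/2] = -0.52/1.48 ≈ -0.3514.
Arc elasticity E = %Δq/%ΔP ≈ -0.8883/-0.3514 ≈ 2.528.
|E| > 1: supply is elastic over this range.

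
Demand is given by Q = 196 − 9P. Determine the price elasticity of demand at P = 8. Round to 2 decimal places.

At P = 8, Q = 124.
dQ/dP = −9.
Point elasticity E = (dQ/dP)·(P/Q) = -9 × 8/124 ≈ -0.58.
|E| < 1, so demand is inelastic at this price.

-0.58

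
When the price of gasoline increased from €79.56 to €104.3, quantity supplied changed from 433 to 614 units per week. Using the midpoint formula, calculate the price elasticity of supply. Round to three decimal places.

1.285

%ΔQ = (614 − 433)/[(433 + 614)/2] = 181/523.5 ≈ 0.3457.
%Δp = (104.3 − 79.56)/[(79.56 + 104.3)/2] = 24.74/91.93 ≈ 0.2691.
Arc elasticity E = %ΔQ/%Δp ≈ 0.3457/0.2691 ≈ 1.285.
|E| > 1: supply is elastic over this range.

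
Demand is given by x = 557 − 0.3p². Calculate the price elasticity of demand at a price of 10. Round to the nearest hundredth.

-0.11

At p = 10, x = 527.
dx/dp = −2·0.3·p = −6.
Point elasticity E = (dx/dp)·(p/x) = -6 × 10/527 ≈ -0.11.
|E| < 1, so demand is inelastic at this price.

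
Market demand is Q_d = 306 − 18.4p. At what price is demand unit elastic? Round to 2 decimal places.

For linear demand Q_d = a − bp, E = −bp/(a − bp). |E| = 1 ⇒ bp = a − bp ⇒ p = a/(2b).
p = 306/(2·18.4) ≈ 8.32.

8.32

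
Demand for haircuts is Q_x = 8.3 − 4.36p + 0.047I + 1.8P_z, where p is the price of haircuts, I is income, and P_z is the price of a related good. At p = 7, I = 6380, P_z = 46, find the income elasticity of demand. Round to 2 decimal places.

0.83

At the given point, Q_x = 8.3 − 4.36(7) + 0.047(6380) + 1.8(46) = 8.3 − 30.52 + 299.86 + 82.8 = 360.44.
∂Q_x/∂I = +0.047, so E_I = 0.047·(6380/360.44) ≈ 0.83.
E_I ∈ (0,1): normal good (necessity).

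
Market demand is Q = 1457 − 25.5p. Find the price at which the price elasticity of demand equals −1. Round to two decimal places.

For linear demand Q = a − bp, E = −bp/(a − bp). |E| = 1 ⇒ bp = a − bp ⇒ p = a/(2b).
p = 1457/(2·25.5) ≈ 28.57.

28.57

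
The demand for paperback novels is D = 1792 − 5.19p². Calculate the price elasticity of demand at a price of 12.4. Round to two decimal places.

At p = 12.4, D = 993.9856.
dD/dp = −2·5.19·p = −128.712.
Point elasticity E = (dD/dp)·(p/D) = -128.712 × 12.4/993.9856 ≈ -1.61.
|E| > 1, so demand is elastic at this price.

-1.61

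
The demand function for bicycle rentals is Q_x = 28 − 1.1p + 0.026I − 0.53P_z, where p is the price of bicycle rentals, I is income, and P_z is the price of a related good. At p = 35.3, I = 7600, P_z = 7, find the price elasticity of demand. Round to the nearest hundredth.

-0.21

First evaluate Q_x: 28 − 1.1(35.3) + 0.026(7600) − 0.53(7) = 28 − 38.83 + 197.6 − 3.71 = 183.06.
∂Q_x/∂p = −1.1, so E_p = (−1.1)·(35.3/183.06) ≈ -0.21.
|E_p| < 1: demand is inelastic.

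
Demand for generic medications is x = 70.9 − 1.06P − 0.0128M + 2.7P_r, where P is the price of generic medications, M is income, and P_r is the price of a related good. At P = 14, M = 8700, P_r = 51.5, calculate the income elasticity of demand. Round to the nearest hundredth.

-1.33

Substituting, x = 70.9 − 1.06(14) − 0.0128(8700) + 2.7(51.5) = 70.9 − 14.84 − 111.36 + 139.05 = 83.75.
∂x/∂M = −0.0128, so E_I = -0.0128·(8700/83.75) ≈ -1.33.
E_I < 0: inferior good.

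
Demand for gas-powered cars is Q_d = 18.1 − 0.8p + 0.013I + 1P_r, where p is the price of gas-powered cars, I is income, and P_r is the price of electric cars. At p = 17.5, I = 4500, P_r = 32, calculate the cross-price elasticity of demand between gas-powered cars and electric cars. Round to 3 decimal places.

At the given point, Q_d = 18.1 − 0.8(17.5) + 0.013(4500) + 1(32) = 18.1 − 14 + 58.5 + 32 = 94.6.
∂Q_d/∂P_r = +1, so E_xy = 1·(32/94.6) ≈ 0.338.
E_xy > 0: the goods are substitutes.

0.338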